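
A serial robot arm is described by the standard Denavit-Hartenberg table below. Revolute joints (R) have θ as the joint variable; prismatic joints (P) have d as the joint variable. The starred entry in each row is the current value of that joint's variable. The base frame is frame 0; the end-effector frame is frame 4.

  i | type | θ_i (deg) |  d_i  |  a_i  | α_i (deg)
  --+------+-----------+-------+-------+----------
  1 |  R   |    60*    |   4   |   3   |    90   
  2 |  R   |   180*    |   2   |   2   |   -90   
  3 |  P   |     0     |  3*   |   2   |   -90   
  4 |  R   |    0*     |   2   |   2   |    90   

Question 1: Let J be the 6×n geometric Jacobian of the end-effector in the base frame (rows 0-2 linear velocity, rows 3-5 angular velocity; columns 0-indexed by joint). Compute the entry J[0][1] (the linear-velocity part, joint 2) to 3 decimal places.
axis z_1 = (0.8660,-0.5000,0.0000); lever o_n−o_1 = (-3.0000,-5.1962,-3.0000)
cross product → J_v[:, 1] = (1.5000,2.5981,-6.0000)
J_ω[:, 1] = z_1
entry J[0][1] = 1.5000

1.500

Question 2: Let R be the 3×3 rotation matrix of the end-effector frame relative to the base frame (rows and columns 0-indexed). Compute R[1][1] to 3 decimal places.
End-effector y-axis (col 1 of R) = (-0.8660,0.5000,-0.0000)
R[1][1] = 0.5000

0.500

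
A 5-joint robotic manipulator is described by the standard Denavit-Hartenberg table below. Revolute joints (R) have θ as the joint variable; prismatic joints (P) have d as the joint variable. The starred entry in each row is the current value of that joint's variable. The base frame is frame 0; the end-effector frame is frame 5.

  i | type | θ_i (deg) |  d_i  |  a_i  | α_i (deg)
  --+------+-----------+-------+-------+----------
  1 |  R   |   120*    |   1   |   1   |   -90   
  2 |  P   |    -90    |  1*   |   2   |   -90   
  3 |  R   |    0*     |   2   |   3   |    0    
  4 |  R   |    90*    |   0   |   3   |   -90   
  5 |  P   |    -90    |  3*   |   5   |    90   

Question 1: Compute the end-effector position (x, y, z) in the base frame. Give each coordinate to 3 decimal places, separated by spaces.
after link 1: o_1 = (-0.5000, 0.8660, 1.0000)
after link 2: o_2 = (-1.3660, 0.3660, 3.0000)
after link 3: o_3 = (-2.3660, 2.0981, 6.0000)
after link 4: o_4 = (0.2321, 3.5981, 6.0000)
after link 5: o_5 = (-2.2679, 7.9282, 3.0000)

-2.268 7.928 3.000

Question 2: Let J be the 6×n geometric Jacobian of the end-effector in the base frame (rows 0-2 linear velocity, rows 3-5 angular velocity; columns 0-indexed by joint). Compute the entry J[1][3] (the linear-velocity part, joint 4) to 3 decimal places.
-1.500

axis z_3 = (-0.5000,0.8660,-0.0000); lever o_n−o_3 = (0.0981,5.8301,-3.0000)
cross product → J_v[:, 3] = (-2.5981,-1.5000,-3.0000)
J_ω[:, 3] = z_3
entry J[1][3] = -1.5000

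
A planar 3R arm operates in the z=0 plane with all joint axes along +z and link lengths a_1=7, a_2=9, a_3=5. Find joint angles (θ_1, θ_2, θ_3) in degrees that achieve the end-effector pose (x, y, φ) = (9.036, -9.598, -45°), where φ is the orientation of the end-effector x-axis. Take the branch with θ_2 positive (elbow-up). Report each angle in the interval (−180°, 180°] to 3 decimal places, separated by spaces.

-119.996 119.995 -45.000

wrist centre = target − a_3·(cos φ, sin φ) = (5.5005, -6.0625)
cos θ_2 = (67.0086−7²−9²)/(2·7·9) = -0.4999; θ_2 = 119.9955° (elbow-up)
β = atan2(-6.0625,5.5005) = -47.7826°; ψ = atan2(7.7946,2.5006) = 72.2130°
θ_1 = β − ψ = -119.9956°
θ_3 = φ − θ_1 − θ_2 = -44.9999° (wrapped to (-180°,180°])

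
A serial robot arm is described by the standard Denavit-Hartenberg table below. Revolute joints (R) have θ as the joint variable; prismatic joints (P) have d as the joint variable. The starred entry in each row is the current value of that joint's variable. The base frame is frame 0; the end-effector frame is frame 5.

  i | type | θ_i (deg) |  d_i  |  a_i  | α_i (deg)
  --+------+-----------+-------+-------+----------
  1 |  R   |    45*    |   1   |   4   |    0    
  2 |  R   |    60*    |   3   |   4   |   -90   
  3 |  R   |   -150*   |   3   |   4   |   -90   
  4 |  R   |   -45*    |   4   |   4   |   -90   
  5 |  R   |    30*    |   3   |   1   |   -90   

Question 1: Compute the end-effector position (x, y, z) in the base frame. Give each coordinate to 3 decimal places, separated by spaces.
after link 1: o_1 = (2.8284, 2.8284, 1.0000)
after link 2: o_2 = (1.7932, 6.6921, 4.0000)
after link 3: o_3 = (-0.2081, 2.5696, 6.0000)
after link 4: o_4 = (-2.8238, 1.4034, 10.8783)
after link 5: o_5 = (-0.6888, -0.7343, 11.8121)

-0.689 -0.734 11.812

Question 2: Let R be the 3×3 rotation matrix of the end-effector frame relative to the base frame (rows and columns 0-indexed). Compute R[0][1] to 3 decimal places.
-0.842

End-effector y-axis (col 1 of R) = (-0.8415,0.4085,-0.3536)
R[0][1] = -0.8415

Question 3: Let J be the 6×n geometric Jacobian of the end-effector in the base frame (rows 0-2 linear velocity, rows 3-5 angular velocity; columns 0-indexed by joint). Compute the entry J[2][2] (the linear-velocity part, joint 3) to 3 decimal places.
6.531

axis z_2 = (-0.9659,-0.2588,0.0000); lever o_n−o_2 = (-2.4819,-7.4265,7.8121)
cross product → J_v[:, 2] = (-2.0219,7.5460,6.5310)
J_ω[:, 2] = z_2
entry J[2][2] = 6.5310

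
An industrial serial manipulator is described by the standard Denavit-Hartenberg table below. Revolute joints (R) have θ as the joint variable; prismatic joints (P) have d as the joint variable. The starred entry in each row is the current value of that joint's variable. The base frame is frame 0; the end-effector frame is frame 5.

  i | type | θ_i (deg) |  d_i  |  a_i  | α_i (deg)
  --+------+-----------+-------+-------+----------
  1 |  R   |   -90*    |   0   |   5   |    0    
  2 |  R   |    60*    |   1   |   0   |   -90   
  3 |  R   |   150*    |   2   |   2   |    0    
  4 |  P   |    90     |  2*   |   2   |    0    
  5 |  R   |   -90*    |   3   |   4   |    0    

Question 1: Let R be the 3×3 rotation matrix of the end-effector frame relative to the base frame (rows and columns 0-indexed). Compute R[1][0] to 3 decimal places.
End-effector x-axis (col 0 of R) = (-0.7500,0.4330,-0.5000)
R[1][0] = 0.4330

0.433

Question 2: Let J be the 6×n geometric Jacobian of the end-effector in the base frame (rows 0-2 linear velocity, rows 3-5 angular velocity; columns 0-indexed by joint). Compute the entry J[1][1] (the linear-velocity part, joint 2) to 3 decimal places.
-1.866

axis z_1 = (0.0000,0.0000,1.0000); lever o_n−o_1 = (-1.8660,9.1603,-0.2679)
cross product → J_v[:, 1] = (-9.1603,-1.8660,0.0000)
J_ω[:, 1] = z_1
entry J[1][1] = -1.8660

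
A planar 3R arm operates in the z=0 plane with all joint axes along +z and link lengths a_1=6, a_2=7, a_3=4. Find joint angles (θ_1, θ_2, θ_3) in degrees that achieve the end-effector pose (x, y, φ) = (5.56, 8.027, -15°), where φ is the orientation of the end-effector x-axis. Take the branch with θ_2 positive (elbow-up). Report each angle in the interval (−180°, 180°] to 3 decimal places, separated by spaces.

30.000 89.998 -134.999

wrist centre = target − a_3·(cos φ, sin φ) = (1.6963, 9.0623)
cos θ_2 = (85.0023−6²−7²)/(2·6·7) = 0.0000; θ_2 = 89.9985° (elbow-up)
β = atan2(9.0623,1.6963) = 79.3979°; ψ = atan2(7.0000,6.0002) = 49.3978°
θ_1 = β − ψ = 30.0001°
θ_3 = φ − θ_1 − θ_2 = -134.9986° (wrapped to (-180°,180°])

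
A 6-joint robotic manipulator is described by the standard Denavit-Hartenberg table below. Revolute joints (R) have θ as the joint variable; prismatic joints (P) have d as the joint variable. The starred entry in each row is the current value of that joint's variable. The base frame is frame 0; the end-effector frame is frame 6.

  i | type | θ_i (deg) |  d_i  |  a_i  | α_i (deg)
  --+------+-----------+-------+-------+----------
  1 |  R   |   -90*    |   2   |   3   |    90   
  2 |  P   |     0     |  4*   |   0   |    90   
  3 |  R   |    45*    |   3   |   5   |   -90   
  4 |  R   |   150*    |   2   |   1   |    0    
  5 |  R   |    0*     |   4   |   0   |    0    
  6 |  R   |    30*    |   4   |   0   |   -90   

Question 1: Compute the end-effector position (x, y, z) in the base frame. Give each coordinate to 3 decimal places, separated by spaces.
-13.994 1.148 -0.500

after link 1: o_1 = (0.0000, -3.0000, 2.0000)
after link 2: o_2 = (-4.0000, -3.0000, 2.0000)
after link 3: o_3 = (-7.5355, -6.5355, -1.0000)
after link 4: o_4 = (-8.3374, -4.5089, -0.5000)
after link 5: o_5 = (-11.1658, -1.6805, -0.5000)
after link 6: o_6 = (-13.9942, 1.1479, -0.5000)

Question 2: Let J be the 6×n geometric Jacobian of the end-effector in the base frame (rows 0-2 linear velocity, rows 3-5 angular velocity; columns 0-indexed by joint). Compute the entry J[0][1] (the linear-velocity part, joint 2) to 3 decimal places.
prismatic axis z_1 = (-1.0000,-0.0000,0.0000)
J_v[:, 1] = z_1; J_ω[:, 1] = (0,0,0)
entry J[0][1] = -1.0000

-1.000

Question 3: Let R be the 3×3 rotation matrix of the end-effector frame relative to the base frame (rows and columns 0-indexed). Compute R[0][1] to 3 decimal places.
0.707

End-effector y-axis (col 1 of R) = (0.7071,-0.7071,-0.0000)
R[0][1] = 0.7071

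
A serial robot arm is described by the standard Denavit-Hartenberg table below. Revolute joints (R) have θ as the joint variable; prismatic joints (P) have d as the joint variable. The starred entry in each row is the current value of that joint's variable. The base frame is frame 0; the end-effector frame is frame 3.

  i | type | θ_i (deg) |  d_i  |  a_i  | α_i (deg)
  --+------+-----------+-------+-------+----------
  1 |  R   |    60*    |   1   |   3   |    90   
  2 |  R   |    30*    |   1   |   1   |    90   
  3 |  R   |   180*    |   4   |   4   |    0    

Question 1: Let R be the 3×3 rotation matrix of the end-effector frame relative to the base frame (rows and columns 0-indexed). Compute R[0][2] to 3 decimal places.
End-effector z-axis (col 2 of R) = (0.2500,0.4330,-0.8660)
R[0][2] = 0.2500

0.250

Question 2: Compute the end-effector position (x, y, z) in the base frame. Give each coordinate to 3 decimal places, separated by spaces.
2.067 1.580 -3.964

after link 1: o_1 = (1.5000, 2.5981, 1.0000)
after link 2: o_2 = (2.7990, 2.8481, 1.5000)
after link 3: o_3 = (2.0670, 1.5801, -3.9641)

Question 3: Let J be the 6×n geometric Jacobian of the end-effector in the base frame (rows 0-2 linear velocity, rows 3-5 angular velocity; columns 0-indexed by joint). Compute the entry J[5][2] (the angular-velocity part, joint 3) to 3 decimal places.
-0.866

axis z_2 = (0.2500,0.4330,-0.8660); lever o_n−o_2 = (-0.7321,-1.2679,-5.4641)
cross product → J_v[:, 2] = (-3.4641,2.0000,-0.0000)
J_ω[:, 2] = z_2
entry J[5][2] = -0.8660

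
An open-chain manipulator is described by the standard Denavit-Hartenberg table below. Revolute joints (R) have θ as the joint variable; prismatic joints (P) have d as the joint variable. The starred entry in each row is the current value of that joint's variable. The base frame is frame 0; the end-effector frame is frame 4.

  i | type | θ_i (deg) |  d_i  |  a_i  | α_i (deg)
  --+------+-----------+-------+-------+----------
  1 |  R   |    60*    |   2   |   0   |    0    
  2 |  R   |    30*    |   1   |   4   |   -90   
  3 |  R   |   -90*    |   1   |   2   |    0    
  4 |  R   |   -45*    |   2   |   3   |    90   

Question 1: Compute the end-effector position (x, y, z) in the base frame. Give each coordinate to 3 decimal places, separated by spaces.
after link 1: o_1 = (0.0000, 0.0000, 2.0000)
after link 2: o_2 = (0.0000, 4.0000, 3.0000)
after link 3: o_3 = (-1.0000, 4.0000, 5.0000)
after link 4: o_4 = (-3.0000, 1.8787, 7.1213)

-3.000 1.879 7.121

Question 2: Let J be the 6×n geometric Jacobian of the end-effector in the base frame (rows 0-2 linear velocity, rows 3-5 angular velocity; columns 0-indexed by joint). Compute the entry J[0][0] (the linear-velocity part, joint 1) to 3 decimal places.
axis z_0 = ẑ; lever o_n−o_0 = (-3.0000,1.8787,7.1213)
cross product → J_v[:, 0] = (-1.8787,-3.0000,0.0000)
J_ω[:, 0] = z_0
entry J[0][0] = -1.8787

-1.879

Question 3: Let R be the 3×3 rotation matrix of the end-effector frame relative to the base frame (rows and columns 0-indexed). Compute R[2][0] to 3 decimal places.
0.707

End-effector x-axis (col 0 of R) = (-0.0000,-0.7071,0.7071)
R[2][0] = 0.7071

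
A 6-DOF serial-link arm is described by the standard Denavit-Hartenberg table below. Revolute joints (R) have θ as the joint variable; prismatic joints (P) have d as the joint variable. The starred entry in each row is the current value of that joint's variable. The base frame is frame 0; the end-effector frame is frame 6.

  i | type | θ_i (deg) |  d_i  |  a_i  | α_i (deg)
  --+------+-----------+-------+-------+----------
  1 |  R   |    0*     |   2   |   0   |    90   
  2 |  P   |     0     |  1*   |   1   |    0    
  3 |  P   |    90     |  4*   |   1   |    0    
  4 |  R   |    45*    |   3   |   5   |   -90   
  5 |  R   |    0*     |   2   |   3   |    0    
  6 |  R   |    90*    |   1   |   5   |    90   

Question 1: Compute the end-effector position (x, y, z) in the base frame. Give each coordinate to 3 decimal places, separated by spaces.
-6.778 -3.000 6.536

after link 1: o_1 = (0.0000, 0.0000, 2.0000)
after link 2: o_2 = (1.0000, -1.0000, 2.0000)
after link 3: o_3 = (1.0000, -5.0000, 3.0000)
after link 4: o_4 = (-2.5355, -8.0000, 6.5355)
after link 5: o_5 = (-6.0711, -8.0000, 7.2426)
after link 6: o_6 = (-6.7782, -3.0000, 6.5355)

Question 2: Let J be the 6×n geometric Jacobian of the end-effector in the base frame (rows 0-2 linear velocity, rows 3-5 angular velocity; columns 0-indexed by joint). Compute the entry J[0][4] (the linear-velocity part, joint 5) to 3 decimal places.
3.536

axis z_4 = (-0.7071,-0.0000,-0.7071); lever o_n−o_4 = (-4.2426,5.0000,0.0000)
cross product → J_v[:, 4] = (3.5355,3.0000,-3.5355)
J_ω[:, 4] = z_4
entry J[0][4] = 3.5355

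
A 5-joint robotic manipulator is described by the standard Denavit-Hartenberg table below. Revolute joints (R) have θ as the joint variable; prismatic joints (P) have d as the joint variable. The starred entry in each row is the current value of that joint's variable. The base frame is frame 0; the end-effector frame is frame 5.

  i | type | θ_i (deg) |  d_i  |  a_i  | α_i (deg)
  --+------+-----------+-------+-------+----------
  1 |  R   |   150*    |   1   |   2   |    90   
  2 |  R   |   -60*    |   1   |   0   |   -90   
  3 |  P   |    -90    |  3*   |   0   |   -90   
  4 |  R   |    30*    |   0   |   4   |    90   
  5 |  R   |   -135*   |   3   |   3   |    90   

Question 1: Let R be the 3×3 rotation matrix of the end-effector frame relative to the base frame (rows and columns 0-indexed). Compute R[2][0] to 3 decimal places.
End-effector x-axis (col 0 of R) = (-0.2652,-0.5540,0.7891)
R[2][0] = 0.7891

0.789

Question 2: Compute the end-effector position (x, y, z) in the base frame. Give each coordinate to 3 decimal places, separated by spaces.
-2.244 6.061 5.166

after link 1: o_1 = (-1.7321, 1.0000, 1.0000)
after link 2: o_2 = (-1.2321, 1.8660, 1.0000)
after link 3: o_3 = (-3.4821, 3.1651, 2.5000)
after link 4: o_4 = (-0.2500, 5.2990, 1.5000)
after link 5: o_5 = (-2.2441, 6.0610, 5.1665)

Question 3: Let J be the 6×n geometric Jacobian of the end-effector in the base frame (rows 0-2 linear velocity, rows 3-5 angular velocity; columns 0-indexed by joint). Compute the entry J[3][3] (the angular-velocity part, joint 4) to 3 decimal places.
-0.433

axis z_3 = (-0.4330,0.2500,-0.8660); lever o_n−o_3 = (1.2380,2.8960,2.6665)
cross product → J_v[:, 3] = (3.1746,0.0825,-1.5635)
J_ω[:, 3] = z_3
entry J[3][3] = -0.4330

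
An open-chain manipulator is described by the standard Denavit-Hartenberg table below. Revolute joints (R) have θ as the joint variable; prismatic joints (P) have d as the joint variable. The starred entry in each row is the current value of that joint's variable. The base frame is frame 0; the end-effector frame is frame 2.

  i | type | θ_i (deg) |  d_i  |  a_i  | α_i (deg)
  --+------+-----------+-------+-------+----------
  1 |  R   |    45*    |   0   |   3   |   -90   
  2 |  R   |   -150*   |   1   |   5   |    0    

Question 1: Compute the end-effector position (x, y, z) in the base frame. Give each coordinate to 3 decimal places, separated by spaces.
after link 1: o_1 = (2.1213, 2.1213, 0.0000)
after link 2: o_2 = (-1.6476, -0.2334, 2.5000)

-1.648 -0.233 2.500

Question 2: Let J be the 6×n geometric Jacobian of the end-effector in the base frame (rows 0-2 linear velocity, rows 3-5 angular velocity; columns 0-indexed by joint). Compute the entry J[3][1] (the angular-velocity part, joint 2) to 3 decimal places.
-0.707

axis z_1 = (-0.7071,0.7071,0.0000); lever o_n−o_1 = (-3.7690,-2.3548,2.5000)
cross product → J_v[:, 1] = (1.7678,1.7678,4.3301)
J_ω[:, 1] = z_1
entry J[3][1] = -0.7071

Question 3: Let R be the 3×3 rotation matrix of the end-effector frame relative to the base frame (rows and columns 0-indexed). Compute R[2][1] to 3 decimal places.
End-effector y-axis (col 1 of R) = (0.3536,0.3536,0.8660)
R[2][1] = 0.8660

0.866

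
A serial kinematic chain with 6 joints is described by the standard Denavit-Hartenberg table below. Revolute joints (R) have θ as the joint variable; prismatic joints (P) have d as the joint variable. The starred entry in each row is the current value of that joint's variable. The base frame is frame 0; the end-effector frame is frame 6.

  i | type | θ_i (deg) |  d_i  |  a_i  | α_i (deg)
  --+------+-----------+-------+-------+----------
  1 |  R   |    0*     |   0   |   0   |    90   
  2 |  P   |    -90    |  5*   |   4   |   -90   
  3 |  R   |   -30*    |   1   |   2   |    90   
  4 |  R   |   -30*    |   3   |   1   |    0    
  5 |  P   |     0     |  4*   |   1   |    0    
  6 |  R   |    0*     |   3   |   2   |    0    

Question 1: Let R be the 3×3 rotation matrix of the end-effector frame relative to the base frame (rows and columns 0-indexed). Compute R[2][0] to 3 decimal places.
End-effector x-axis (col 0 of R) = (-0.5000,-0.4330,-0.7500)
R[2][0] = -0.7500

-0.750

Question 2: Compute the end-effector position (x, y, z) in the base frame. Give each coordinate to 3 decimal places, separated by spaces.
-1.000 -16.392 -3.732

after link 1: o_1 = (0.0000, 0.0000, 0.0000)
after link 2: o_2 = (0.0000, -5.0000, -4.0000)
after link 3: o_3 = (1.0000, -6.0000, -5.7321)
after link 4: o_4 = (0.5000, -9.0311, -4.9821)
after link 5: o_5 = (0.0000, -12.9282, -3.7321)
after link 6: o_6 = (-1.0000, -16.3923, -3.7321)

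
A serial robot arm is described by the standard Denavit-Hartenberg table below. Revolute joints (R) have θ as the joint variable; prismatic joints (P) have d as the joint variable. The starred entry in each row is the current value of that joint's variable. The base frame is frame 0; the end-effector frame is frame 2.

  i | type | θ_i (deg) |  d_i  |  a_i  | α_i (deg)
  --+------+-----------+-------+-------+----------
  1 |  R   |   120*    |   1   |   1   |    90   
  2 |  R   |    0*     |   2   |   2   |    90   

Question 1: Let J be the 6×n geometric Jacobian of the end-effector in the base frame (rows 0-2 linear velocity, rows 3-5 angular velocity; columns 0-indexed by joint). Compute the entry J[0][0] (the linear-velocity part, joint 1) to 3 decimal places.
axis z_0 = ẑ; lever o_n−o_0 = (0.2321,3.5981,1.0000)
cross product → J_v[:, 0] = (-3.5981,0.2321,0.0000)
J_ω[:, 0] = z_0
entry J[0][0] = -3.5981

-3.598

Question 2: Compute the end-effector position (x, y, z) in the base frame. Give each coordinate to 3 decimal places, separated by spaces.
0.232 3.598 1.000

after link 1: o_1 = (-0.5000, 0.8660, 1.0000)
after link 2: o_2 = (0.2321, 3.5981, 1.0000)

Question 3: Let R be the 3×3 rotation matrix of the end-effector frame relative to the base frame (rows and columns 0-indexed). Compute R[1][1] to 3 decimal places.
0.500

End-effector y-axis (col 1 of R) = (0.8660,0.5000,0.0000)
R[1][1] = 0.5000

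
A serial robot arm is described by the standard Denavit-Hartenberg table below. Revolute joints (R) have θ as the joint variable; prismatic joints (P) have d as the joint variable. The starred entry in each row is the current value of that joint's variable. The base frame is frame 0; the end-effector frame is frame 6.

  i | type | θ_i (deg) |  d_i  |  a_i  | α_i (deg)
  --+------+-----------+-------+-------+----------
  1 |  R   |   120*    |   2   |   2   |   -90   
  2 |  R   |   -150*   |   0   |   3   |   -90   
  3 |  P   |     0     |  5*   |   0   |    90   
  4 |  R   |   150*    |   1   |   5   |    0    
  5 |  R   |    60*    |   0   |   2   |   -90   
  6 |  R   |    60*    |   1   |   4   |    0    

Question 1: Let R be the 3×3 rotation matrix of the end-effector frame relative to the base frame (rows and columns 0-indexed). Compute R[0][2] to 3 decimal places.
0.433

End-effector z-axis (col 2 of R) = (0.4330,-0.7500,-0.5000)
R[0][2] = 0.4330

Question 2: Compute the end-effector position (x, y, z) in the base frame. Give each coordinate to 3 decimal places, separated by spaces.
-1.884 8.191 3.866

after link 1: o_1 = (-1.0000, 1.7321, 2.0000)
after link 2: o_2 = (0.2990, -0.5179, 3.5000)
after link 3: o_3 = (-0.9510, 1.6471, 7.8301)
after link 4: o_4 = (-4.3170, 5.4772, 7.8301)
after link 5: o_5 = (-4.8170, 6.3433, 6.0981)
after link 6: o_6 = (-1.8840, 8.1913, 3.8660)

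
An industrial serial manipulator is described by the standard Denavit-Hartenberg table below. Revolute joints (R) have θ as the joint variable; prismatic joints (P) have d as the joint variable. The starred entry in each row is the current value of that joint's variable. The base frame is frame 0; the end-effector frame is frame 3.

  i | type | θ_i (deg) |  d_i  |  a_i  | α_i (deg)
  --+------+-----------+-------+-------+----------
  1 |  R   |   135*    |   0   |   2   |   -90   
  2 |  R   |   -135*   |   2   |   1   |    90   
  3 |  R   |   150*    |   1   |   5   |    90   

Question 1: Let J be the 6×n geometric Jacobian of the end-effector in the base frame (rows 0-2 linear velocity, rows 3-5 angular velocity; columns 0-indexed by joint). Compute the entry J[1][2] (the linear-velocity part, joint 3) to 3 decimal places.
4.312

axis z_2 = (0.5000,-0.5000,-0.7071); lever o_n−o_2 = (-3.4328,-0.1027,-3.7690)
cross product → J_v[:, 2] = (1.8119,4.3119,-1.7678)
J_ω[:, 2] = z_2
entry J[1][2] = 4.3119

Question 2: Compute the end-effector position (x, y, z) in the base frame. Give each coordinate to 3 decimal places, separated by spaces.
-5.761 -0.603 -3.062

after link 1: o_1 = (-1.4142, 1.4142, 0.0000)
after link 2: o_2 = (-2.3284, -0.5000, 0.7071)
after link 3: o_3 = (-5.7613, -0.6027, -3.0619)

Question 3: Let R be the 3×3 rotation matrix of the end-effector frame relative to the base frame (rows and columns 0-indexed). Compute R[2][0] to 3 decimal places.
End-effector x-axis (col 0 of R) = (-0.7866,0.0795,-0.6124)
R[2][0] = -0.6124

-0.612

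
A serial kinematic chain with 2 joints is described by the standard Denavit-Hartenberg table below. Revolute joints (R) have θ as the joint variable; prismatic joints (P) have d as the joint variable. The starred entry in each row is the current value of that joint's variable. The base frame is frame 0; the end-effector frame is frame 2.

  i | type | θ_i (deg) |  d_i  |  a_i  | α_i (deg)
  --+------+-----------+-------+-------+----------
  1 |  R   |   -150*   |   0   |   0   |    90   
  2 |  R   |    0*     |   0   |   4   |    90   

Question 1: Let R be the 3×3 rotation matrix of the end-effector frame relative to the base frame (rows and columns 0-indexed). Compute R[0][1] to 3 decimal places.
End-effector y-axis (col 1 of R) = (-0.5000,0.8660,0.0000)
R[0][1] = -0.5000

-0.500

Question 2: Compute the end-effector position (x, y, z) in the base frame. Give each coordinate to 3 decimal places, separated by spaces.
after link 1: o_1 = (0.0000, 0.0000, 0.0000)
after link 2: o_2 = (-3.4641, -2.0000, 0.0000)

-3.464 -2.000 0.000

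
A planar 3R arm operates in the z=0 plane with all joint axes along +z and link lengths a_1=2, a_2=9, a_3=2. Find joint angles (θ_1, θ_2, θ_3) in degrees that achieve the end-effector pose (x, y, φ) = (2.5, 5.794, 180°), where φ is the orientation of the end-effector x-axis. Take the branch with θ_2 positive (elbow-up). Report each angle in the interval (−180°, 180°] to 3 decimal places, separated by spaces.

-90.011 150.008 120.003

wrist centre = target − a_3·(cos φ, sin φ) = (4.5000, 5.7940)
cos θ_2 = (53.8204−2²−9²)/(2·2·9) = -0.8661; θ_2 = 150.0084° (elbow-up)
β = atan2(5.7940,4.5000) = 52.1647°; ψ = atan2(4.4989,-5.7949) = 142.1761°
θ_1 = β − ψ = -90.0113°
θ_3 = φ − θ_1 − θ_2 = 120.0029° (wrapped to (-180°,180°])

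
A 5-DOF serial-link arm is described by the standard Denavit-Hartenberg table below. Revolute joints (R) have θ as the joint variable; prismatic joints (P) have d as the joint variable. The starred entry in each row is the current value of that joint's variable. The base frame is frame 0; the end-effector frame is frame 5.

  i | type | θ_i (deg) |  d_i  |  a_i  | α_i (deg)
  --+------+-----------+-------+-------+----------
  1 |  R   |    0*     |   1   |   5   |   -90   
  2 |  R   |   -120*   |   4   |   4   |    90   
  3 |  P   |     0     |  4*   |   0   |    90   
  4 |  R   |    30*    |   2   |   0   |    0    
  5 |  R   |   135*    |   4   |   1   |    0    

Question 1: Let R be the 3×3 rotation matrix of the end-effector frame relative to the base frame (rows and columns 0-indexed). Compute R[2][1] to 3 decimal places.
End-effector y-axis (col 1 of R) = (0.9659,-0.0000,0.2588)
R[2][1] = 0.2588

0.259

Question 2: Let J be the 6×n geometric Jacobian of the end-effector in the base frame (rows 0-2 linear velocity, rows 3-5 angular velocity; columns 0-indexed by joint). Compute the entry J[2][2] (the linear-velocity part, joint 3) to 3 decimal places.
prismatic axis z_2 = (-0.8660,0.0000,-0.5000)
J_v[:, 2] = z_2; J_ω[:, 2] = (0,0,0)
entry J[2][2] = -0.5000

-0.500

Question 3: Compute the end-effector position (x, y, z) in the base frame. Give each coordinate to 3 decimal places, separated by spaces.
-0.205 -2.000 1.498

after link 1: o_1 = (5.0000, 0.0000, 1.0000)
after link 2: o_2 = (3.0000, 4.0000, 4.4641)
after link 3: o_3 = (-0.4641, 4.0000, 2.4641)
after link 4: o_4 = (-0.4641, 2.0000, 2.4641)
after link 5: o_5 = (-0.2053, -2.0000, 1.4982)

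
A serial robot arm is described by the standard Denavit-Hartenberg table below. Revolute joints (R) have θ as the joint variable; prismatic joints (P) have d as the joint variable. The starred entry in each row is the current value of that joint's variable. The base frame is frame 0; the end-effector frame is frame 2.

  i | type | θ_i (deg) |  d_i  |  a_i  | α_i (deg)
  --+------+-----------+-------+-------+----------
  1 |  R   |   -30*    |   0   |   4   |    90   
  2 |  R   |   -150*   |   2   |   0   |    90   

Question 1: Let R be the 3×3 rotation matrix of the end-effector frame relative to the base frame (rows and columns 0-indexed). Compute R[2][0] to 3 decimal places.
End-effector x-axis (col 0 of R) = (-0.7500,0.4330,-0.5000)
R[2][0] = -0.5000

-0.500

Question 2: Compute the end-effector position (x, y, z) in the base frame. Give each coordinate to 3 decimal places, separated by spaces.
2.464 -3.732 0.000

after link 1: o_1 = (3.4641, -2.0000, 0.0000)
after link 2: o_2 = (2.4641, -3.7321, 0.0000)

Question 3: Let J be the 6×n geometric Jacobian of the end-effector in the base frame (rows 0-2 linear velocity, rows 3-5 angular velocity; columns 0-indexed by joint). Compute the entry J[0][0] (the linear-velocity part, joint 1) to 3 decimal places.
axis z_0 = ẑ; lever o_n−o_0 = (2.4641,-3.7321,0.0000)
cross product → J_v[:, 0] = (3.7321,2.4641,-0.0000)
J_ω[:, 0] = z_0
entry J[0][0] = 3.7321

3.732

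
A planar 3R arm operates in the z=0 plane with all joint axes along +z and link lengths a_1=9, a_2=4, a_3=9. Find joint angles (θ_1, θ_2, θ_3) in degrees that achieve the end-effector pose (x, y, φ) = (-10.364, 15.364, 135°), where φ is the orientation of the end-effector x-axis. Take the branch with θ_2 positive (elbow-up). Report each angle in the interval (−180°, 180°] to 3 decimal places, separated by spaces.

wrist centre = target − a_3·(cos φ, sin φ) = (-4.0000, 9.0000)
cos θ_2 = (97.0010−9²−4²)/(2·9·4) = 0.0000; θ_2 = 89.9992° (elbow-up)
β = atan2(9.0000,-4.0000) = 113.9626°; ψ = atan2(4.0000,9.0001) = 23.9624°
θ_1 = β − ψ = 90.0002°
θ_3 = φ − θ_1 − θ_2 = -44.9994° (wrapped to (-180°,180°])

90.000 89.999 -44.999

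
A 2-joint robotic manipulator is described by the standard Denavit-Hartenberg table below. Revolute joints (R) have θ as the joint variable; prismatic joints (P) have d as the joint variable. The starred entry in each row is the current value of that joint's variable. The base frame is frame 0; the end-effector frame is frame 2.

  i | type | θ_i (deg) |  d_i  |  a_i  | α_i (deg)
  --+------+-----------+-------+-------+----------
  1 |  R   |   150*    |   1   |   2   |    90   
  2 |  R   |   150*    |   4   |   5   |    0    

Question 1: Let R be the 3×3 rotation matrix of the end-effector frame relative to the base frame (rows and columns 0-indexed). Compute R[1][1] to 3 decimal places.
End-effector y-axis (col 1 of R) = (0.4330,-0.2500,-0.8660)
R[1][1] = -0.2500

-0.250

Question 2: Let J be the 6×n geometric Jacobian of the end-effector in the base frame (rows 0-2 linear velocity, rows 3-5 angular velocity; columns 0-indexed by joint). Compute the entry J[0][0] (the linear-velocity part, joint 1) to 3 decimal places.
axis z_0 = ẑ; lever o_n−o_0 = (4.0179,2.2990,3.5000)
cross product → J_v[:, 0] = (-2.2990,4.0179,0.0000)
J_ω[:, 0] = z_0
entry J[0][0] = -2.2990

-2.299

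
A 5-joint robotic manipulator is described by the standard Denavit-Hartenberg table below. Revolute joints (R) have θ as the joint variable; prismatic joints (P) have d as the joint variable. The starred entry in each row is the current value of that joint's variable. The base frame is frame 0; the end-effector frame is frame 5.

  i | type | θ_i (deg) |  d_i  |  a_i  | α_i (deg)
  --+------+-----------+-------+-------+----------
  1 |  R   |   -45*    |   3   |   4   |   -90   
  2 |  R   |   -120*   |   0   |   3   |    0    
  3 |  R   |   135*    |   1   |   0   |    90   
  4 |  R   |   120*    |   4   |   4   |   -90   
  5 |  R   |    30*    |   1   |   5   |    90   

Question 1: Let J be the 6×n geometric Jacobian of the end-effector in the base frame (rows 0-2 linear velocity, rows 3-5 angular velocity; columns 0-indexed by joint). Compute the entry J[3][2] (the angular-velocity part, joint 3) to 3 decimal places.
axis z_2 = (0.7071,0.7071,0.0000); lever o_n−o_2 = (2.2929,8.6165,2.7510)
cross product → J_v[:, 2] = (1.9453,-1.9453,4.4714)
J_ω[:, 2] = z_2
entry J[3][2] = 0.7071

0.707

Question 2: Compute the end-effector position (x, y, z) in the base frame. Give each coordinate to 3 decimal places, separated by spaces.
4.061 6.849 8.349

after link 1: o_1 = (2.8284, -2.8284, 3.0000)
after link 2: o_2 = (1.7678, -1.7678, 5.5981)
after link 3: o_3 = (2.4749, -1.0607, 5.5981)
after link 4: o_4 = (4.2904, 2.0228, 9.9794)
after link 5: o_5 = (4.0607, 6.8487, 8.3491)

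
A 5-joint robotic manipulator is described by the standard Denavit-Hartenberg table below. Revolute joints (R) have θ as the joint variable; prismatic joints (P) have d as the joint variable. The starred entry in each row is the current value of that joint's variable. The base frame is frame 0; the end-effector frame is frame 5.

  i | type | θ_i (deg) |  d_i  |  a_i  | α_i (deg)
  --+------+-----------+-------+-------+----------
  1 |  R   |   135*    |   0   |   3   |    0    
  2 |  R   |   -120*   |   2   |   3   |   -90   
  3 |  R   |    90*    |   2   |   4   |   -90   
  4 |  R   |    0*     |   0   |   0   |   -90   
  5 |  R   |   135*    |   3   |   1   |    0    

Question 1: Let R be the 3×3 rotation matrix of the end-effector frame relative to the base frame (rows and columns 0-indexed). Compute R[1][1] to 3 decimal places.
End-effector y-axis (col 1 of R) = (-0.6830,-0.1830,0.7071)
R[1][1] = -0.1830

-0.183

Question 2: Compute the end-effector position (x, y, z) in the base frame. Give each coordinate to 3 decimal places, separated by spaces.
1.718 2.115 -1.293

after link 1: o_1 = (-2.1213, 2.1213, 0.0000)
after link 2: o_2 = (0.7765, 2.8978, 2.0000)
after link 3: o_3 = (0.2588, 4.8296, -2.0000)
after link 4: o_4 = (0.2588, 4.8296, -2.0000)
after link 5: o_5 = (1.7183, 2.1149, -1.2929)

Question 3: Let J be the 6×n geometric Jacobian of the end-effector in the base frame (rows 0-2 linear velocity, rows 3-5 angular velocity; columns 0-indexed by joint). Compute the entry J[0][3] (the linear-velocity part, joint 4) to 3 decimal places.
-0.183

axis z_3 = (-0.9659,-0.2588,-0.0000); lever o_n−o_3 = (1.4595,-2.7148,0.7071)
cross product → J_v[:, 3] = (-0.1830,0.6830,3.0000)
J_ω[:, 3] = z_3
entry J[0][3] = -0.1830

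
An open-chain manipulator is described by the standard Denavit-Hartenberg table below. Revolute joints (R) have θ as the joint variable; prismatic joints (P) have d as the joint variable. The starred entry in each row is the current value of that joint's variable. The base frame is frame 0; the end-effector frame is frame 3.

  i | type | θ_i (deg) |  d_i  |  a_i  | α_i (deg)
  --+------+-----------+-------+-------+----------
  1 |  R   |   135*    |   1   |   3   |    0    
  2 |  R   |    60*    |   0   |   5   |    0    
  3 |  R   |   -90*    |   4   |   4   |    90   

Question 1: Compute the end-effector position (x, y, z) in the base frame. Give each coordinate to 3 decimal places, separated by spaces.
after link 1: o_1 = (-2.1213, 2.1213, 1.0000)
after link 2: o_2 = (-6.9509, 0.8272, 1.0000)
after link 3: o_3 = (-7.9862, 4.6909, 5.0000)

-7.986 4.691 5.000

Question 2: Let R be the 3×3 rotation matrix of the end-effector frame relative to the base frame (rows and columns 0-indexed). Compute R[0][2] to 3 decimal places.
0.966

End-effector z-axis (col 2 of R) = (0.9659,0.2588,0.0000)
R[0][2] = 0.9659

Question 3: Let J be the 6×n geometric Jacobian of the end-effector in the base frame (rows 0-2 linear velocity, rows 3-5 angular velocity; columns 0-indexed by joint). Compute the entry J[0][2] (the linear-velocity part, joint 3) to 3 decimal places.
-3.864

axis z_2 = (0.0000,0.0000,1.0000); lever o_n−o_2 = (-1.0353,3.8637,4.0000)
cross product → J_v[:, 2] = (-3.8637,-1.0353,0.0000)
J_ω[:, 2] = z_2
entry J[0][2] = -3.8637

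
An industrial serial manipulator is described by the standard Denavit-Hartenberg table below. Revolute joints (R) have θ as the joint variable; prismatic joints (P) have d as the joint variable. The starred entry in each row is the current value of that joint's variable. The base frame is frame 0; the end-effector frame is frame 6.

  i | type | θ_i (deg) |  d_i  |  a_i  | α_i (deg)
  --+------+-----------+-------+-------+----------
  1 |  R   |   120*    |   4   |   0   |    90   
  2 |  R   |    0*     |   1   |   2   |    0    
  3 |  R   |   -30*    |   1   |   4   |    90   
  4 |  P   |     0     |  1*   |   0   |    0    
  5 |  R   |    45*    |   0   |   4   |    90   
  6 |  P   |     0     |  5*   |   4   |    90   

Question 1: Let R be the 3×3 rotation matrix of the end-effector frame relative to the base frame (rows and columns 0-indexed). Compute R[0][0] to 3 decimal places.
0.306

End-effector x-axis (col 0 of R) = (0.3062,0.8839,-0.3536)
R[0][0] = 0.3062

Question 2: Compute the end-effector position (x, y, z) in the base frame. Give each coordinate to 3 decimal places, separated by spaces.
-2.893 13.254 -3.462

after link 1: o_1 = (0.0000, 0.0000, 4.0000)
after link 2: o_2 = (-0.1340, 2.2321, 4.0000)
after link 3: o_3 = (-1.0000, 5.7321, 2.0000)
after link 4: o_4 = (-0.7500, 5.2990, 1.1340)
after link 5: o_5 = (0.4747, 8.8346, -0.2802)
after link 6: o_6 = (-2.8933, 13.2540, -3.4622)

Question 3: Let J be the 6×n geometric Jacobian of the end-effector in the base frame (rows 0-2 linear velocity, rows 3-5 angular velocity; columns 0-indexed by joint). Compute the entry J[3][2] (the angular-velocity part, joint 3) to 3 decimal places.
axis z_2 = (0.8660,0.5000,0.0000); lever o_n−o_2 = (-2.7593,11.0219,-7.4622)
cross product → J_v[:, 2] = (-3.7311,6.4625,10.9249)
J_ω[:, 2] = z_2
entry J[3][2] = 0.8660

0.866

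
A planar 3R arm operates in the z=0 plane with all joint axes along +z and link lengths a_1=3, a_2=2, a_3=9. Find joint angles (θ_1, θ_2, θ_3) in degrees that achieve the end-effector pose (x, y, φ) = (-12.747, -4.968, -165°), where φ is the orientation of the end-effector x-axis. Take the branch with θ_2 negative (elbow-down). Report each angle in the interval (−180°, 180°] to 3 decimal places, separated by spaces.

-135.015 -29.978 -0.007

wrist centre = target − a_3·(cos φ, sin φ) = (-4.0537, -2.6386)
cos θ_2 = (23.3946−3²−2²)/(2·3·2) = 0.8662; θ_2 = -29.9783° (elbow-down)
β = atan2(-2.6386,-4.0537) = -146.9389°; ψ = atan2(-0.9993,4.7324) = -11.9239°
θ_1 = β − ψ = -135.0150°
θ_3 = φ − θ_1 − θ_2 = -0.0067° (wrapped to (-180°,180°])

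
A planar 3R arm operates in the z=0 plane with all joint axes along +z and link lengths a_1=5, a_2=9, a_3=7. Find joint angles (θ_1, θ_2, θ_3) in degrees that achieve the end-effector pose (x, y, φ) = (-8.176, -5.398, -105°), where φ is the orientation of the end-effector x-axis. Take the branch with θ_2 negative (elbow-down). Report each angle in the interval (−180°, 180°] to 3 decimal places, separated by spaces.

-89.998 -134.998 119.996

wrist centre = target − a_3·(cos φ, sin φ) = (-6.3643, 1.3635)
cos θ_2 = (42.3630−5²−9²)/(2·5·9) = -0.7071; θ_2 = -134.9977° (elbow-down)
β = atan2(1.3635,-6.3643) = 167.9077°; ψ = atan2(-6.3642,-1.3637) = -102.0943°
θ_1 = β − ψ = 270.0020°
θ_3 = φ − θ_1 − θ_2 = 119.9957° (wrapped to (-180°,180°])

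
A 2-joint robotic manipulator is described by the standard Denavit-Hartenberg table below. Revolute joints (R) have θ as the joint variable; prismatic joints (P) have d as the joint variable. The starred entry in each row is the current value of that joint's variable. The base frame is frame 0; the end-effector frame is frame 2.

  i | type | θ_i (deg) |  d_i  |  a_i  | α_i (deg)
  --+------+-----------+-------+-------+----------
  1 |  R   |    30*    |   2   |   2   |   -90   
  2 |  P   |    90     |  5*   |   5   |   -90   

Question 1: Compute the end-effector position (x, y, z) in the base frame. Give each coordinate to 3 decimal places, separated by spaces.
-0.768 5.330 -3.000

after link 1: o_1 = (1.7321, 1.0000, 2.0000)
after link 2: o_2 = (-0.7679, 5.3301, -3.0000)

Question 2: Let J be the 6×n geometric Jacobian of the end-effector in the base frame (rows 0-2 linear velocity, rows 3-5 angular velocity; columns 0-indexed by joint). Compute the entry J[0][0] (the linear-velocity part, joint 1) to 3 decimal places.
axis z_0 = ẑ; lever o_n−o_0 = (-0.7679,5.3301,-3.0000)
cross product → J_v[:, 0] = (-5.3301,-0.7679,0.0000)
J_ω[:, 0] = z_0
entry J[0][0] = -5.3301

-5.330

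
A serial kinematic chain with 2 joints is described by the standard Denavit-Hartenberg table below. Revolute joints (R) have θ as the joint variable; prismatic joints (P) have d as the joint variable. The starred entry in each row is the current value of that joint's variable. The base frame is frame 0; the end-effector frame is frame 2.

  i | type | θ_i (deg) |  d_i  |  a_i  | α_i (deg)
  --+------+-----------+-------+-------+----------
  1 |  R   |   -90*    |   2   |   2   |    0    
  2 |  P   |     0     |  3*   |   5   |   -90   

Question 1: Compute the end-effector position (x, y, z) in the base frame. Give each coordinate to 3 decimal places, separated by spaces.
0.000 -7.000 5.000

after link 1: o_1 = (0.0000, -2.0000, 2.0000)
after link 2: o_2 = (0.0000, -7.0000, 5.0000)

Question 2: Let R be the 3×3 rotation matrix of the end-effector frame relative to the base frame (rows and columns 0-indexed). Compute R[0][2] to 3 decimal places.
1.000

End-effector z-axis (col 2 of R) = (1.0000,0.0000,0.0000)
R[0][2] = 1.0000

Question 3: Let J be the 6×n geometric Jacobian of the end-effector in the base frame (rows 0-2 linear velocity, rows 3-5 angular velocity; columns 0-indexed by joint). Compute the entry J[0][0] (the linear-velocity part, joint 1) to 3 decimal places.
7.000

axis z_0 = ẑ; lever o_n−o_0 = (0.0000,-7.0000,5.0000)
cross product → J_v[:, 0] = (7.0000,0.0000,-0.0000)
J_ω[:, 0] = z_0
entry J[0][0] = 7.0000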